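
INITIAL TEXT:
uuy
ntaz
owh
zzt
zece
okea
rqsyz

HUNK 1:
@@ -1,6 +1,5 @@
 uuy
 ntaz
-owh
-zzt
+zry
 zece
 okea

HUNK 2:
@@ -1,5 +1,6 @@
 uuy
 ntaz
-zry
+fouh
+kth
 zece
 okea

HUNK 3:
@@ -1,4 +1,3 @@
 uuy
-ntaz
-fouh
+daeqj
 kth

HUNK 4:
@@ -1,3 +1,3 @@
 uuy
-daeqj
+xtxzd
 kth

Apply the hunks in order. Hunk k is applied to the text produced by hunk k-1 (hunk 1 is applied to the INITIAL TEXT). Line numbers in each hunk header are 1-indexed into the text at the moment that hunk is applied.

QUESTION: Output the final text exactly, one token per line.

Hunk 1: at line 1 remove [owh,zzt] add [zry] -> 6 lines: uuy ntaz zry zece okea rqsyz
Hunk 2: at line 1 remove [zry] add [fouh,kth] -> 7 lines: uuy ntaz fouh kth zece okea rqsyz
Hunk 3: at line 1 remove [ntaz,fouh] add [daeqj] -> 6 lines: uuy daeqj kth zece okea rqsyz
Hunk 4: at line 1 remove [daeqj] add [xtxzd] -> 6 lines: uuy xtxzd kth zece okea rqsyz

Answer: uuy
xtxzd
kth
zece
okea
rqsyz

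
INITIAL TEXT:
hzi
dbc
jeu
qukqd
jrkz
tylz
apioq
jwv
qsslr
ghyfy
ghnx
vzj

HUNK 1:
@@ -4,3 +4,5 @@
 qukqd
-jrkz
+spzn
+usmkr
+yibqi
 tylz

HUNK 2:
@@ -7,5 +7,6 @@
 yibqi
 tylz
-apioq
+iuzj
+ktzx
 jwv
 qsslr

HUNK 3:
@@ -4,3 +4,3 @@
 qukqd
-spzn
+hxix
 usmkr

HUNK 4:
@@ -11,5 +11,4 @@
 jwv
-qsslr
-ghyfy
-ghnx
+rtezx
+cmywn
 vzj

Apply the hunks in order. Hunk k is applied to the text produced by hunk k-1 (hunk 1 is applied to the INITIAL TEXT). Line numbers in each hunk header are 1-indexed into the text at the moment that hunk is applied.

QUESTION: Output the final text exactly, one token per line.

Answer: hzi
dbc
jeu
qukqd
hxix
usmkr
yibqi
tylz
iuzj
ktzx
jwv
rtezx
cmywn
vzj

Derivation:
Hunk 1: at line 4 remove [jrkz] add [spzn,usmkr,yibqi] -> 14 lines: hzi dbc jeu qukqd spzn usmkr yibqi tylz apioq jwv qsslr ghyfy ghnx vzj
Hunk 2: at line 7 remove [apioq] add [iuzj,ktzx] -> 15 lines: hzi dbc jeu qukqd spzn usmkr yibqi tylz iuzj ktzx jwv qsslr ghyfy ghnx vzj
Hunk 3: at line 4 remove [spzn] add [hxix] -> 15 lines: hzi dbc jeu qukqd hxix usmkr yibqi tylz iuzj ktzx jwv qsslr ghyfy ghnx vzj
Hunk 4: at line 11 remove [qsslr,ghyfy,ghnx] add [rtezx,cmywn] -> 14 lines: hzi dbc jeu qukqd hxix usmkr yibqi tylz iuzj ktzx jwv rtezx cmywn vzj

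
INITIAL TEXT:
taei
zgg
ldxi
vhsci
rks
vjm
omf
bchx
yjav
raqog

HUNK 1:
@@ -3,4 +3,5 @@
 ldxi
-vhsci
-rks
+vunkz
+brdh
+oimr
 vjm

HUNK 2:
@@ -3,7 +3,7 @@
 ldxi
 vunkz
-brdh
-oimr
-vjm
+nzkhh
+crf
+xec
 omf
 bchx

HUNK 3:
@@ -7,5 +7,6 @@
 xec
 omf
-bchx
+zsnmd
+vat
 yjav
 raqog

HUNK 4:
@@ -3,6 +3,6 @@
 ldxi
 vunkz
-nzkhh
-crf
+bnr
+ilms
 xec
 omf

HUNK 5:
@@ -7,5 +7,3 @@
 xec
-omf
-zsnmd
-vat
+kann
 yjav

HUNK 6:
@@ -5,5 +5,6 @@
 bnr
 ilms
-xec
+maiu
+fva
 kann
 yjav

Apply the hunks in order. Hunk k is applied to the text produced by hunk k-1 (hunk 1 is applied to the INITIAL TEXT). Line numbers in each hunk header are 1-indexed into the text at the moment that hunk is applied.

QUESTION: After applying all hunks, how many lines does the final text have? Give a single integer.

Answer: 11

Derivation:
Hunk 1: at line 3 remove [vhsci,rks] add [vunkz,brdh,oimr] -> 11 lines: taei zgg ldxi vunkz brdh oimr vjm omf bchx yjav raqog
Hunk 2: at line 3 remove [brdh,oimr,vjm] add [nzkhh,crf,xec] -> 11 lines: taei zgg ldxi vunkz nzkhh crf xec omf bchx yjav raqog
Hunk 3: at line 7 remove [bchx] add [zsnmd,vat] -> 12 lines: taei zgg ldxi vunkz nzkhh crf xec omf zsnmd vat yjav raqog
Hunk 4: at line 3 remove [nzkhh,crf] add [bnr,ilms] -> 12 lines: taei zgg ldxi vunkz bnr ilms xec omf zsnmd vat yjav raqog
Hunk 5: at line 7 remove [omf,zsnmd,vat] add [kann] -> 10 lines: taei zgg ldxi vunkz bnr ilms xec kann yjav raqog
Hunk 6: at line 5 remove [xec] add [maiu,fva] -> 11 lines: taei zgg ldxi vunkz bnr ilms maiu fva kann yjav raqog
Final line count: 11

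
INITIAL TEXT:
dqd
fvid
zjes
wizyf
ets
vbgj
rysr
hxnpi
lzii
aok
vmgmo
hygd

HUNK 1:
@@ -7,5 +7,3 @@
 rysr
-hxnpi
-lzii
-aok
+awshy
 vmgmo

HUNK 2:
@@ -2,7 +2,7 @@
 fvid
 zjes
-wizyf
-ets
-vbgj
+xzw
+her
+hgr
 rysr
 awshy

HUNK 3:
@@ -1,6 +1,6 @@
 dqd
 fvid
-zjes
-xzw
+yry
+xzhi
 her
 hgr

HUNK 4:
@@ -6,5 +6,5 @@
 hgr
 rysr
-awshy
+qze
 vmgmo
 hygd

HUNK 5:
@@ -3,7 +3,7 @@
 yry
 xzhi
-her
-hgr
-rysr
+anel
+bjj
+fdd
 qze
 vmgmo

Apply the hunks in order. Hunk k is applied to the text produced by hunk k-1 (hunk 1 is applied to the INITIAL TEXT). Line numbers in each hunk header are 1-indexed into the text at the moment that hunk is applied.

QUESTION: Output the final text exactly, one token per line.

Hunk 1: at line 7 remove [hxnpi,lzii,aok] add [awshy] -> 10 lines: dqd fvid zjes wizyf ets vbgj rysr awshy vmgmo hygd
Hunk 2: at line 2 remove [wizyf,ets,vbgj] add [xzw,her,hgr] -> 10 lines: dqd fvid zjes xzw her hgr rysr awshy vmgmo hygd
Hunk 3: at line 1 remove [zjes,xzw] add [yry,xzhi] -> 10 lines: dqd fvid yry xzhi her hgr rysr awshy vmgmo hygd
Hunk 4: at line 6 remove [awshy] add [qze] -> 10 lines: dqd fvid yry xzhi her hgr rysr qze vmgmo hygd
Hunk 5: at line 3 remove [her,hgr,rysr] add [anel,bjj,fdd] -> 10 lines: dqd fvid yry xzhi anel bjj fdd qze vmgmo hygd

Answer: dqd
fvid
yry
xzhi
anel
bjj
fdd
qze
vmgmo
hygd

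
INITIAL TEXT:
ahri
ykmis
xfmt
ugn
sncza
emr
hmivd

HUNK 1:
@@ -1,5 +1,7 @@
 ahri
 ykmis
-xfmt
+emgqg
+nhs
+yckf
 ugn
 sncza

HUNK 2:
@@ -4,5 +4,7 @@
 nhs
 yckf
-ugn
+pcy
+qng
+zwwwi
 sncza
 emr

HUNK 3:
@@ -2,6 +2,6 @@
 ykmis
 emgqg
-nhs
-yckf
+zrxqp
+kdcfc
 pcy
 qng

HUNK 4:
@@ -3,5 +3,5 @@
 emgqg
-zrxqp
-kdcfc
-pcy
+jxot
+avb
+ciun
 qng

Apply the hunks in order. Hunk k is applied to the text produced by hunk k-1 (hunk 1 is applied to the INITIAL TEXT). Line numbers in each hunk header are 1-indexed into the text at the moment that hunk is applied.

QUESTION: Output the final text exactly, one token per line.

Answer: ahri
ykmis
emgqg
jxot
avb
ciun
qng
zwwwi
sncza
emr
hmivd

Derivation:
Hunk 1: at line 1 remove [xfmt] add [emgqg,nhs,yckf] -> 9 lines: ahri ykmis emgqg nhs yckf ugn sncza emr hmivd
Hunk 2: at line 4 remove [ugn] add [pcy,qng,zwwwi] -> 11 lines: ahri ykmis emgqg nhs yckf pcy qng zwwwi sncza emr hmivd
Hunk 3: at line 2 remove [nhs,yckf] add [zrxqp,kdcfc] -> 11 lines: ahri ykmis emgqg zrxqp kdcfc pcy qng zwwwi sncza emr hmivd
Hunk 4: at line 3 remove [zrxqp,kdcfc,pcy] add [jxot,avb,ciun] -> 11 lines: ahri ykmis emgqg jxot avb ciun qng zwwwi sncza emr hmivd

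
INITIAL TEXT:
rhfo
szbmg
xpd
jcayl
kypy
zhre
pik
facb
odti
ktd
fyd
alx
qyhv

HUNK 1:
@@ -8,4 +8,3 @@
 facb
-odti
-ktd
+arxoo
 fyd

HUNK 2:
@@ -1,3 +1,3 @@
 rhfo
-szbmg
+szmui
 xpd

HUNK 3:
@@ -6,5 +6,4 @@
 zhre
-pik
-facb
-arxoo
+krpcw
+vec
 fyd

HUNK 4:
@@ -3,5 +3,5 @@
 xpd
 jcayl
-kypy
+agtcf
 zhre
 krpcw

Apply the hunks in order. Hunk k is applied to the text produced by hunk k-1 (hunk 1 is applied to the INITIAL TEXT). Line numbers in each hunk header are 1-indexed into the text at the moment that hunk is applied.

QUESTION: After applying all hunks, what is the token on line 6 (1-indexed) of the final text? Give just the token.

Hunk 1: at line 8 remove [odti,ktd] add [arxoo] -> 12 lines: rhfo szbmg xpd jcayl kypy zhre pik facb arxoo fyd alx qyhv
Hunk 2: at line 1 remove [szbmg] add [szmui] -> 12 lines: rhfo szmui xpd jcayl kypy zhre pik facb arxoo fyd alx qyhv
Hunk 3: at line 6 remove [pik,facb,arxoo] add [krpcw,vec] -> 11 lines: rhfo szmui xpd jcayl kypy zhre krpcw vec fyd alx qyhv
Hunk 4: at line 3 remove [kypy] add [agtcf] -> 11 lines: rhfo szmui xpd jcayl agtcf zhre krpcw vec fyd alx qyhv
Final line 6: zhre

Answer: zhre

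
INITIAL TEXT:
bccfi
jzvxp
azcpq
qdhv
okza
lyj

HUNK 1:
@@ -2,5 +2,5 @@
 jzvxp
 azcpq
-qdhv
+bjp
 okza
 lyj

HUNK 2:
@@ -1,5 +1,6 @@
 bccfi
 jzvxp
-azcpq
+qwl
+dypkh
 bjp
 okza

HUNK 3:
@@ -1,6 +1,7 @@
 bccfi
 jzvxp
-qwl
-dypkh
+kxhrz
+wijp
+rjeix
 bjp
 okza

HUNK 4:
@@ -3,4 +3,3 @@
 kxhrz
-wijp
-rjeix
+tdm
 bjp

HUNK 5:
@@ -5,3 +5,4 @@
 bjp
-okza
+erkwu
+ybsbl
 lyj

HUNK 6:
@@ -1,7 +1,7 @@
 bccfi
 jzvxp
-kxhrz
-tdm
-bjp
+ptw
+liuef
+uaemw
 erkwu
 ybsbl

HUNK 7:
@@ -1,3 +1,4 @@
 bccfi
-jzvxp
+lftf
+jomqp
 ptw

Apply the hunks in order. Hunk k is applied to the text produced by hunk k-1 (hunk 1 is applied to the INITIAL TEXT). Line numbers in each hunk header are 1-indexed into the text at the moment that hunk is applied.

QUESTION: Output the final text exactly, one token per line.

Hunk 1: at line 2 remove [qdhv] add [bjp] -> 6 lines: bccfi jzvxp azcpq bjp okza lyj
Hunk 2: at line 1 remove [azcpq] add [qwl,dypkh] -> 7 lines: bccfi jzvxp qwl dypkh bjp okza lyj
Hunk 3: at line 1 remove [qwl,dypkh] add [kxhrz,wijp,rjeix] -> 8 lines: bccfi jzvxp kxhrz wijp rjeix bjp okza lyj
Hunk 4: at line 3 remove [wijp,rjeix] add [tdm] -> 7 lines: bccfi jzvxp kxhrz tdm bjp okza lyj
Hunk 5: at line 5 remove [okza] add [erkwu,ybsbl] -> 8 lines: bccfi jzvxp kxhrz tdm bjp erkwu ybsbl lyj
Hunk 6: at line 1 remove [kxhrz,tdm,bjp] add [ptw,liuef,uaemw] -> 8 lines: bccfi jzvxp ptw liuef uaemw erkwu ybsbl lyj
Hunk 7: at line 1 remove [jzvxp] add [lftf,jomqp] -> 9 lines: bccfi lftf jomqp ptw liuef uaemw erkwu ybsbl lyj

Answer: bccfi
lftf
jomqp
ptw
liuef
uaemw
erkwu
ybsbl
lyj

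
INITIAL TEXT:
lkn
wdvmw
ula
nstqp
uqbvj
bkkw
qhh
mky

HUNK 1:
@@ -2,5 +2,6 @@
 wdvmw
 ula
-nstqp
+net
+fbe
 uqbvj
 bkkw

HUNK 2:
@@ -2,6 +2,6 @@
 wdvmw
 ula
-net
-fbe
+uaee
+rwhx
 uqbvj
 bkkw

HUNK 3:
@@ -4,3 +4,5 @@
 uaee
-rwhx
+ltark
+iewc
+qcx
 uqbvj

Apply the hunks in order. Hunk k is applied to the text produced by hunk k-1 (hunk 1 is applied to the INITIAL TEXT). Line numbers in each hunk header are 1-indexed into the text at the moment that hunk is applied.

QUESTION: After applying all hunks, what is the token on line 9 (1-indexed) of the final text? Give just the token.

Hunk 1: at line 2 remove [nstqp] add [net,fbe] -> 9 lines: lkn wdvmw ula net fbe uqbvj bkkw qhh mky
Hunk 2: at line 2 remove [net,fbe] add [uaee,rwhx] -> 9 lines: lkn wdvmw ula uaee rwhx uqbvj bkkw qhh mky
Hunk 3: at line 4 remove [rwhx] add [ltark,iewc,qcx] -> 11 lines: lkn wdvmw ula uaee ltark iewc qcx uqbvj bkkw qhh mky
Final line 9: bkkw

Answer: bkkw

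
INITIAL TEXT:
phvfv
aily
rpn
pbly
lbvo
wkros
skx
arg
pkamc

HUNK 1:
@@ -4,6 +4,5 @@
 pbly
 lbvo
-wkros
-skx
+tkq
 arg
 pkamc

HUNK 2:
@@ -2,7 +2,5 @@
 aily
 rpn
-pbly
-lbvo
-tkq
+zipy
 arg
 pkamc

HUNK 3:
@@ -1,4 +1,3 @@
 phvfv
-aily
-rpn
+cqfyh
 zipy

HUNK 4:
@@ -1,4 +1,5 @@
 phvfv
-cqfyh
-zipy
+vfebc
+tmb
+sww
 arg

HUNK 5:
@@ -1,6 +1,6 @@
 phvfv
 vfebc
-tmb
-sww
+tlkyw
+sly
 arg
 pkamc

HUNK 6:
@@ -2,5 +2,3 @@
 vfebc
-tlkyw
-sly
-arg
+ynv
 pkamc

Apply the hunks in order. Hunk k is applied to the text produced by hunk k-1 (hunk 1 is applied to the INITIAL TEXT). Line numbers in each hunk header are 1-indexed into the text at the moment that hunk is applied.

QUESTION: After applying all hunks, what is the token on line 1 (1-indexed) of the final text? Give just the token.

Answer: phvfv

Derivation:
Hunk 1: at line 4 remove [wkros,skx] add [tkq] -> 8 lines: phvfv aily rpn pbly lbvo tkq arg pkamc
Hunk 2: at line 2 remove [pbly,lbvo,tkq] add [zipy] -> 6 lines: phvfv aily rpn zipy arg pkamc
Hunk 3: at line 1 remove [aily,rpn] add [cqfyh] -> 5 lines: phvfv cqfyh zipy arg pkamc
Hunk 4: at line 1 remove [cqfyh,zipy] add [vfebc,tmb,sww] -> 6 lines: phvfv vfebc tmb sww arg pkamc
Hunk 5: at line 1 remove [tmb,sww] add [tlkyw,sly] -> 6 lines: phvfv vfebc tlkyw sly arg pkamc
Hunk 6: at line 2 remove [tlkyw,sly,arg] add [ynv] -> 4 lines: phvfv vfebc ynv pkamc
Final line 1: phvfv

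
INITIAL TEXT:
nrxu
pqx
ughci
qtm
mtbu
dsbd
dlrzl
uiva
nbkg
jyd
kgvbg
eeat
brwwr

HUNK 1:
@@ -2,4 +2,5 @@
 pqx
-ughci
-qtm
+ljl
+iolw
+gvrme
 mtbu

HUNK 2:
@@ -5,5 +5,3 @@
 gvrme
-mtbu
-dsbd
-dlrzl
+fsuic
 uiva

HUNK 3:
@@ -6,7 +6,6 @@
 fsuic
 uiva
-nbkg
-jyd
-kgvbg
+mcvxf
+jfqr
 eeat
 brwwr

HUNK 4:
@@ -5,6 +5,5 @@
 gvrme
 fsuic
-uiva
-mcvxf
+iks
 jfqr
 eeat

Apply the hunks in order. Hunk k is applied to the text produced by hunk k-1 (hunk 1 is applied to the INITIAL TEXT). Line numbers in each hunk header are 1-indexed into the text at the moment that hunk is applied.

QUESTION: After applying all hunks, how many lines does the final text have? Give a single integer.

Answer: 10

Derivation:
Hunk 1: at line 2 remove [ughci,qtm] add [ljl,iolw,gvrme] -> 14 lines: nrxu pqx ljl iolw gvrme mtbu dsbd dlrzl uiva nbkg jyd kgvbg eeat brwwr
Hunk 2: at line 5 remove [mtbu,dsbd,dlrzl] add [fsuic] -> 12 lines: nrxu pqx ljl iolw gvrme fsuic uiva nbkg jyd kgvbg eeat brwwr
Hunk 3: at line 6 remove [nbkg,jyd,kgvbg] add [mcvxf,jfqr] -> 11 lines: nrxu pqx ljl iolw gvrme fsuic uiva mcvxf jfqr eeat brwwr
Hunk 4: at line 5 remove [uiva,mcvxf] add [iks] -> 10 lines: nrxu pqx ljl iolw gvrme fsuic iks jfqr eeat brwwr
Final line count: 10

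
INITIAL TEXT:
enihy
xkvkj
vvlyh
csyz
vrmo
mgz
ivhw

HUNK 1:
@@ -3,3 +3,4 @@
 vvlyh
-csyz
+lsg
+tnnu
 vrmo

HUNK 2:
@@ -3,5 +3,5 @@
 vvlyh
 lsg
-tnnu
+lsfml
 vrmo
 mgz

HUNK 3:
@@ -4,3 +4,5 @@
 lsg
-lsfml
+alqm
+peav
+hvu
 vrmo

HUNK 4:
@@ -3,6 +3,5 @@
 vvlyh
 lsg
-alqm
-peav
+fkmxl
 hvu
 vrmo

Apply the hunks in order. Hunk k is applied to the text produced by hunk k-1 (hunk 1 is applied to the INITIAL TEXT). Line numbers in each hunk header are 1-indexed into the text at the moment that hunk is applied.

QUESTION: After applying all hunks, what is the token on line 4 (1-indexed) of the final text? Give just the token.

Hunk 1: at line 3 remove [csyz] add [lsg,tnnu] -> 8 lines: enihy xkvkj vvlyh lsg tnnu vrmo mgz ivhw
Hunk 2: at line 3 remove [tnnu] add [lsfml] -> 8 lines: enihy xkvkj vvlyh lsg lsfml vrmo mgz ivhw
Hunk 3: at line 4 remove [lsfml] add [alqm,peav,hvu] -> 10 lines: enihy xkvkj vvlyh lsg alqm peav hvu vrmo mgz ivhw
Hunk 4: at line 3 remove [alqm,peav] add [fkmxl] -> 9 lines: enihy xkvkj vvlyh lsg fkmxl hvu vrmo mgz ivhw
Final line 4: lsg

Answer: lsg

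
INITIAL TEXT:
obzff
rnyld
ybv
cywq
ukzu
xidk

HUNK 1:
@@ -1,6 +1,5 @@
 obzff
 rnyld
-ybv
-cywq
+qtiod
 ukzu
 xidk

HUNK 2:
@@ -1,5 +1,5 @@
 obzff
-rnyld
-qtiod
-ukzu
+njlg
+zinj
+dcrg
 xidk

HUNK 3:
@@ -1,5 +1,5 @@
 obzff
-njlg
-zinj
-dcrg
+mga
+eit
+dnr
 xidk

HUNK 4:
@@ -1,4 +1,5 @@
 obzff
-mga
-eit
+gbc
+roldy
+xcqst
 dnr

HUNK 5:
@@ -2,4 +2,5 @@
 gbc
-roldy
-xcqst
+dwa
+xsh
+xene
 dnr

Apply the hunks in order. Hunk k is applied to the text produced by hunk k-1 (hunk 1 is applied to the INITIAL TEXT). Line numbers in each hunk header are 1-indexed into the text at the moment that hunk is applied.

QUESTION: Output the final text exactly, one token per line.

Answer: obzff
gbc
dwa
xsh
xene
dnr
xidk

Derivation:
Hunk 1: at line 1 remove [ybv,cywq] add [qtiod] -> 5 lines: obzff rnyld qtiod ukzu xidk
Hunk 2: at line 1 remove [rnyld,qtiod,ukzu] add [njlg,zinj,dcrg] -> 5 lines: obzff njlg zinj dcrg xidk
Hunk 3: at line 1 remove [njlg,zinj,dcrg] add [mga,eit,dnr] -> 5 lines: obzff mga eit dnr xidk
Hunk 4: at line 1 remove [mga,eit] add [gbc,roldy,xcqst] -> 6 lines: obzff gbc roldy xcqst dnr xidk
Hunk 5: at line 2 remove [roldy,xcqst] add [dwa,xsh,xene] -> 7 lines: obzff gbc dwa xsh xene dnr xidk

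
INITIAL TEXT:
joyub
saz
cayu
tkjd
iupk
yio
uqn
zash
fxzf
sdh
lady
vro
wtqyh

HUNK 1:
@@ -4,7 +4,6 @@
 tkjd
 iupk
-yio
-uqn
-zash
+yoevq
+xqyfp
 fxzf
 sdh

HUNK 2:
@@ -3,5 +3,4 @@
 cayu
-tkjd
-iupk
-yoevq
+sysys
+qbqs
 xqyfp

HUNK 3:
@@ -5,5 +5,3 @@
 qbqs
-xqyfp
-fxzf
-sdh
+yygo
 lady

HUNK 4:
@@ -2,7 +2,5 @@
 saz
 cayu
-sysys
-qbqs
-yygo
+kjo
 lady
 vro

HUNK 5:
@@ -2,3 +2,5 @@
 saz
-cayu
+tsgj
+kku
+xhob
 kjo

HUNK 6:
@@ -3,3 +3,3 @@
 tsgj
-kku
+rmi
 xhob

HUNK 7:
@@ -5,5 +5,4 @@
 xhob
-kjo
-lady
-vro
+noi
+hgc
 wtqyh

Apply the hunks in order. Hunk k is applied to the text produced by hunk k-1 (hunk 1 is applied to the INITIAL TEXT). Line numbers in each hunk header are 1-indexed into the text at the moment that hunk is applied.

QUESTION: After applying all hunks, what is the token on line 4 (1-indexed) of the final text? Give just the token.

Answer: rmi

Derivation:
Hunk 1: at line 4 remove [yio,uqn,zash] add [yoevq,xqyfp] -> 12 lines: joyub saz cayu tkjd iupk yoevq xqyfp fxzf sdh lady vro wtqyh
Hunk 2: at line 3 remove [tkjd,iupk,yoevq] add [sysys,qbqs] -> 11 lines: joyub saz cayu sysys qbqs xqyfp fxzf sdh lady vro wtqyh
Hunk 3: at line 5 remove [xqyfp,fxzf,sdh] add [yygo] -> 9 lines: joyub saz cayu sysys qbqs yygo lady vro wtqyh
Hunk 4: at line 2 remove [sysys,qbqs,yygo] add [kjo] -> 7 lines: joyub saz cayu kjo lady vro wtqyh
Hunk 5: at line 2 remove [cayu] add [tsgj,kku,xhob] -> 9 lines: joyub saz tsgj kku xhob kjo lady vro wtqyh
Hunk 6: at line 3 remove [kku] add [rmi] -> 9 lines: joyub saz tsgj rmi xhob kjo lady vro wtqyh
Hunk 7: at line 5 remove [kjo,lady,vro] add [noi,hgc] -> 8 lines: joyub saz tsgj rmi xhob noi hgc wtqyh
Final line 4: rmi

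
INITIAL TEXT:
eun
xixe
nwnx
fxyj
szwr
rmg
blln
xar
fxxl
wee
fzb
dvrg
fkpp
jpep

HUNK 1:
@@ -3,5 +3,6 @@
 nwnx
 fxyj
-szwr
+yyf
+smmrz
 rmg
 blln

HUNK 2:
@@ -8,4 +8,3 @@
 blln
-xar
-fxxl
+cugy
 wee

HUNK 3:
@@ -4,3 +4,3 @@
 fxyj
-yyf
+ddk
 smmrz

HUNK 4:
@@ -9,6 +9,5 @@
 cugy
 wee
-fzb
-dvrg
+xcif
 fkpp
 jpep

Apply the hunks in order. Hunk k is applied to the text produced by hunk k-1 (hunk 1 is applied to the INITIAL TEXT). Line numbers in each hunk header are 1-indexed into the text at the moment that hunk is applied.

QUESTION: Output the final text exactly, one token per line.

Answer: eun
xixe
nwnx
fxyj
ddk
smmrz
rmg
blln
cugy
wee
xcif
fkpp
jpep

Derivation:
Hunk 1: at line 3 remove [szwr] add [yyf,smmrz] -> 15 lines: eun xixe nwnx fxyj yyf smmrz rmg blln xar fxxl wee fzb dvrg fkpp jpep
Hunk 2: at line 8 remove [xar,fxxl] add [cugy] -> 14 lines: eun xixe nwnx fxyj yyf smmrz rmg blln cugy wee fzb dvrg fkpp jpep
Hunk 3: at line 4 remove [yyf] add [ddk] -> 14 lines: eun xixe nwnx fxyj ddk smmrz rmg blln cugy wee fzb dvrg fkpp jpep
Hunk 4: at line 9 remove [fzb,dvrg] add [xcif] -> 13 lines: eun xixe nwnx fxyj ddk smmrz rmg blln cugy wee xcif fkpp jpep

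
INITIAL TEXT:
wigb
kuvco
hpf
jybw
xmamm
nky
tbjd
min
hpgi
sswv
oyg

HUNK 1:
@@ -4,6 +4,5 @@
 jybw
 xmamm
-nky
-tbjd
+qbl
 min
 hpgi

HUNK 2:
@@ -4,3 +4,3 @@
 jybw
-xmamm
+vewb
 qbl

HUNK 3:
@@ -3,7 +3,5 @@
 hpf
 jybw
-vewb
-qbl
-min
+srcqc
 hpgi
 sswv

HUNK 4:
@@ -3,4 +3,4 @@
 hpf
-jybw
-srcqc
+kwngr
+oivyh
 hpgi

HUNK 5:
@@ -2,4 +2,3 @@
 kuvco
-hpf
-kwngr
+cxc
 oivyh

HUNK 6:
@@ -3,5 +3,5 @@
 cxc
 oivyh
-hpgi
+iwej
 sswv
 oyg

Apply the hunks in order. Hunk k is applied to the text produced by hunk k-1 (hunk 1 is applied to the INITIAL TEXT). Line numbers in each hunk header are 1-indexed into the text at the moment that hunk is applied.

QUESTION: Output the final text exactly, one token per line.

Answer: wigb
kuvco
cxc
oivyh
iwej
sswv
oyg

Derivation:
Hunk 1: at line 4 remove [nky,tbjd] add [qbl] -> 10 lines: wigb kuvco hpf jybw xmamm qbl min hpgi sswv oyg
Hunk 2: at line 4 remove [xmamm] add [vewb] -> 10 lines: wigb kuvco hpf jybw vewb qbl min hpgi sswv oyg
Hunk 3: at line 3 remove [vewb,qbl,min] add [srcqc] -> 8 lines: wigb kuvco hpf jybw srcqc hpgi sswv oyg
Hunk 4: at line 3 remove [jybw,srcqc] add [kwngr,oivyh] -> 8 lines: wigb kuvco hpf kwngr oivyh hpgi sswv oyg
Hunk 5: at line 2 remove [hpf,kwngr] add [cxc] -> 7 lines: wigb kuvco cxc oivyh hpgi sswv oyg
Hunk 6: at line 3 remove [hpgi] add [iwej] -> 7 lines: wigb kuvco cxc oivyh iwej sswv oyg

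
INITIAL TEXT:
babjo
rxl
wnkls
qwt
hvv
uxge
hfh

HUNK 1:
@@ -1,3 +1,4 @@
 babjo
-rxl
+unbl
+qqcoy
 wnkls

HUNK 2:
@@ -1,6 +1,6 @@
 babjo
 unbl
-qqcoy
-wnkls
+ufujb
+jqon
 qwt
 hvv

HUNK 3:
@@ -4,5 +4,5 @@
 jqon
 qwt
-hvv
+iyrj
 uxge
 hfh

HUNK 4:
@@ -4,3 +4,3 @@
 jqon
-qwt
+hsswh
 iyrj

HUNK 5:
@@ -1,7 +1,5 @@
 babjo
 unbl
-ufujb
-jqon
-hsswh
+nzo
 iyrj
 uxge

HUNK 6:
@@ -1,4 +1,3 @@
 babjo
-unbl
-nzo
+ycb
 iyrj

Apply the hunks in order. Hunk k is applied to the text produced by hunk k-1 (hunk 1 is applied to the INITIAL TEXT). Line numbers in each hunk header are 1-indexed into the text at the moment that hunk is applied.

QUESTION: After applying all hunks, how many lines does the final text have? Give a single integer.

Answer: 5

Derivation:
Hunk 1: at line 1 remove [rxl] add [unbl,qqcoy] -> 8 lines: babjo unbl qqcoy wnkls qwt hvv uxge hfh
Hunk 2: at line 1 remove [qqcoy,wnkls] add [ufujb,jqon] -> 8 lines: babjo unbl ufujb jqon qwt hvv uxge hfh
Hunk 3: at line 4 remove [hvv] add [iyrj] -> 8 lines: babjo unbl ufujb jqon qwt iyrj uxge hfh
Hunk 4: at line 4 remove [qwt] add [hsswh] -> 8 lines: babjo unbl ufujb jqon hsswh iyrj uxge hfh
Hunk 5: at line 1 remove [ufujb,jqon,hsswh] add [nzo] -> 6 lines: babjo unbl nzo iyrj uxge hfh
Hunk 6: at line 1 remove [unbl,nzo] add [ycb] -> 5 lines: babjo ycb iyrj uxge hfh
Final line count: 5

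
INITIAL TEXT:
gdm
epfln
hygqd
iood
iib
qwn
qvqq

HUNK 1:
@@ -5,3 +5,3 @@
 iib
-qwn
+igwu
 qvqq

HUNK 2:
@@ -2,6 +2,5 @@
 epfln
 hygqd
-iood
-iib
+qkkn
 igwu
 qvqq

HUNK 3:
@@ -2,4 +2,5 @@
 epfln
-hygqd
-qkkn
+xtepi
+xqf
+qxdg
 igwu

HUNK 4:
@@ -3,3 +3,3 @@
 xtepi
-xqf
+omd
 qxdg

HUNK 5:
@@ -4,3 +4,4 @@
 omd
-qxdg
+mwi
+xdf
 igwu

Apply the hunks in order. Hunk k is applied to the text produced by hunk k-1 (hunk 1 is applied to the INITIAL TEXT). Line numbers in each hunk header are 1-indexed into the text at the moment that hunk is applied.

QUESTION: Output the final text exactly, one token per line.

Answer: gdm
epfln
xtepi
omd
mwi
xdf
igwu
qvqq

Derivation:
Hunk 1: at line 5 remove [qwn] add [igwu] -> 7 lines: gdm epfln hygqd iood iib igwu qvqq
Hunk 2: at line 2 remove [iood,iib] add [qkkn] -> 6 lines: gdm epfln hygqd qkkn igwu qvqq
Hunk 3: at line 2 remove [hygqd,qkkn] add [xtepi,xqf,qxdg] -> 7 lines: gdm epfln xtepi xqf qxdg igwu qvqq
Hunk 4: at line 3 remove [xqf] add [omd] -> 7 lines: gdm epfln xtepi omd qxdg igwu qvqq
Hunk 5: at line 4 remove [qxdg] add [mwi,xdf] -> 8 lines: gdm epfln xtepi omd mwi xdf igwu qvqq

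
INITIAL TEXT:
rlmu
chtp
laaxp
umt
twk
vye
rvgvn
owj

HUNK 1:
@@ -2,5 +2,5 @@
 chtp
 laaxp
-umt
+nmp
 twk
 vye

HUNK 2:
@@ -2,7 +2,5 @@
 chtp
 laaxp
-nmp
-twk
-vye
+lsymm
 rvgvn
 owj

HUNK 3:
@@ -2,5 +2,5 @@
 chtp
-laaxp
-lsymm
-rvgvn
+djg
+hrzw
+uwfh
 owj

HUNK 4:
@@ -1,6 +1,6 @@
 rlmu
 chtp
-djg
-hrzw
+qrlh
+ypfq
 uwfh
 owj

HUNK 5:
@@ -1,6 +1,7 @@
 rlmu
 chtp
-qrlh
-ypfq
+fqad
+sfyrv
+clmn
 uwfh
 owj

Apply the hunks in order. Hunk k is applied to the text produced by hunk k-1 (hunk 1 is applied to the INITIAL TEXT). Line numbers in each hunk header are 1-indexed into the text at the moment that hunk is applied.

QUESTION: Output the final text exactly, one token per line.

Hunk 1: at line 2 remove [umt] add [nmp] -> 8 lines: rlmu chtp laaxp nmp twk vye rvgvn owj
Hunk 2: at line 2 remove [nmp,twk,vye] add [lsymm] -> 6 lines: rlmu chtp laaxp lsymm rvgvn owj
Hunk 3: at line 2 remove [laaxp,lsymm,rvgvn] add [djg,hrzw,uwfh] -> 6 lines: rlmu chtp djg hrzw uwfh owj
Hunk 4: at line 1 remove [djg,hrzw] add [qrlh,ypfq] -> 6 lines: rlmu chtp qrlh ypfq uwfh owj
Hunk 5: at line 1 remove [qrlh,ypfq] add [fqad,sfyrv,clmn] -> 7 lines: rlmu chtp fqad sfyrv clmn uwfh owj

Answer: rlmu
chtp
fqad
sfyrv
clmn
uwfh
owj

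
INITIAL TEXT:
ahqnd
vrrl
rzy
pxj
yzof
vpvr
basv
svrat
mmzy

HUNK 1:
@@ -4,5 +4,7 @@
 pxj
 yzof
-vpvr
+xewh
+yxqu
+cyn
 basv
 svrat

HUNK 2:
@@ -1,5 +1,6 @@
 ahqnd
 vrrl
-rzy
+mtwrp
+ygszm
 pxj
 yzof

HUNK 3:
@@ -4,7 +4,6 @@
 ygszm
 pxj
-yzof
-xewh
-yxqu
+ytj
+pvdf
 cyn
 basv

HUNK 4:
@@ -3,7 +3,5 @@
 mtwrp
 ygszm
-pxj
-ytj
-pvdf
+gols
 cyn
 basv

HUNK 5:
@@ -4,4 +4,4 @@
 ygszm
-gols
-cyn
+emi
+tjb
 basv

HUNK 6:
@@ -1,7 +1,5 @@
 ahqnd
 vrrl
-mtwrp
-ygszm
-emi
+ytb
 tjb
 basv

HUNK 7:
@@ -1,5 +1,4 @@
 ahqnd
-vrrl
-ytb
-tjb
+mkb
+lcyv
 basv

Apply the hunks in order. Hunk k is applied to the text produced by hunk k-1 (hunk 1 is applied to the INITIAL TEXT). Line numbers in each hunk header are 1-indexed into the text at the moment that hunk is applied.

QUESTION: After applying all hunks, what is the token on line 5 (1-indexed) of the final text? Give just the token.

Answer: svrat

Derivation:
Hunk 1: at line 4 remove [vpvr] add [xewh,yxqu,cyn] -> 11 lines: ahqnd vrrl rzy pxj yzof xewh yxqu cyn basv svrat mmzy
Hunk 2: at line 1 remove [rzy] add [mtwrp,ygszm] -> 12 lines: ahqnd vrrl mtwrp ygszm pxj yzof xewh yxqu cyn basv svrat mmzy
Hunk 3: at line 4 remove [yzof,xewh,yxqu] add [ytj,pvdf] -> 11 lines: ahqnd vrrl mtwrp ygszm pxj ytj pvdf cyn basv svrat mmzy
Hunk 4: at line 3 remove [pxj,ytj,pvdf] add [gols] -> 9 lines: ahqnd vrrl mtwrp ygszm gols cyn basv svrat mmzy
Hunk 5: at line 4 remove [gols,cyn] add [emi,tjb] -> 9 lines: ahqnd vrrl mtwrp ygszm emi tjb basv svrat mmzy
Hunk 6: at line 1 remove [mtwrp,ygszm,emi] add [ytb] -> 7 lines: ahqnd vrrl ytb tjb basv svrat mmzy
Hunk 7: at line 1 remove [vrrl,ytb,tjb] add [mkb,lcyv] -> 6 lines: ahqnd mkb lcyv basv svrat mmzy
Final line 5: svrat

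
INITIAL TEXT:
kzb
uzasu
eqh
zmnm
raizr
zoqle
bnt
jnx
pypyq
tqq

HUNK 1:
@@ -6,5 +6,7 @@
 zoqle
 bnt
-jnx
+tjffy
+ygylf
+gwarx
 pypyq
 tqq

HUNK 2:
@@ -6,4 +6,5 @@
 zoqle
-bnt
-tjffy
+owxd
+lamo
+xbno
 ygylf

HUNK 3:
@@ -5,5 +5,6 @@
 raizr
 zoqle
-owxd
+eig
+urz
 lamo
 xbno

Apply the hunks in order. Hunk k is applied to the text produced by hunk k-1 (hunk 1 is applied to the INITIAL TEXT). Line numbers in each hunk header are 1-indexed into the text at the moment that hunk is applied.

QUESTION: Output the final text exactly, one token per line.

Answer: kzb
uzasu
eqh
zmnm
raizr
zoqle
eig
urz
lamo
xbno
ygylf
gwarx
pypyq
tqq

Derivation:
Hunk 1: at line 6 remove [jnx] add [tjffy,ygylf,gwarx] -> 12 lines: kzb uzasu eqh zmnm raizr zoqle bnt tjffy ygylf gwarx pypyq tqq
Hunk 2: at line 6 remove [bnt,tjffy] add [owxd,lamo,xbno] -> 13 lines: kzb uzasu eqh zmnm raizr zoqle owxd lamo xbno ygylf gwarx pypyq tqq
Hunk 3: at line 5 remove [owxd] add [eig,urz] -> 14 lines: kzb uzasu eqh zmnm raizr zoqle eig urz lamo xbno ygylf gwarx pypyq tqq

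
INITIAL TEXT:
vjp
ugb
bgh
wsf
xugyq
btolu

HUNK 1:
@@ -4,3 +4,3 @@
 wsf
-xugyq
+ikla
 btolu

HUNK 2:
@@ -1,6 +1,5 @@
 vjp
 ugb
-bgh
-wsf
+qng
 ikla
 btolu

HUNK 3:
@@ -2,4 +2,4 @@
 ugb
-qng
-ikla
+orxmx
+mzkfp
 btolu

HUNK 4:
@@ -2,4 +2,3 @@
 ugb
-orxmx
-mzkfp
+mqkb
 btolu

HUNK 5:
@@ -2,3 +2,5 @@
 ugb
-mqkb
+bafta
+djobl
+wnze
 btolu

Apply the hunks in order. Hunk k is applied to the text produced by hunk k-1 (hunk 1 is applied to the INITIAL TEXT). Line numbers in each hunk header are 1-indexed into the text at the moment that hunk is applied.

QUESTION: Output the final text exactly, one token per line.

Answer: vjp
ugb
bafta
djobl
wnze
btolu

Derivation:
Hunk 1: at line 4 remove [xugyq] add [ikla] -> 6 lines: vjp ugb bgh wsf ikla btolu
Hunk 2: at line 1 remove [bgh,wsf] add [qng] -> 5 lines: vjp ugb qng ikla btolu
Hunk 3: at line 2 remove [qng,ikla] add [orxmx,mzkfp] -> 5 lines: vjp ugb orxmx mzkfp btolu
Hunk 4: at line 2 remove [orxmx,mzkfp] add [mqkb] -> 4 lines: vjp ugb mqkb btolu
Hunk 5: at line 2 remove [mqkb] add [bafta,djobl,wnze] -> 6 lines: vjp ugb bafta djobl wnze btolu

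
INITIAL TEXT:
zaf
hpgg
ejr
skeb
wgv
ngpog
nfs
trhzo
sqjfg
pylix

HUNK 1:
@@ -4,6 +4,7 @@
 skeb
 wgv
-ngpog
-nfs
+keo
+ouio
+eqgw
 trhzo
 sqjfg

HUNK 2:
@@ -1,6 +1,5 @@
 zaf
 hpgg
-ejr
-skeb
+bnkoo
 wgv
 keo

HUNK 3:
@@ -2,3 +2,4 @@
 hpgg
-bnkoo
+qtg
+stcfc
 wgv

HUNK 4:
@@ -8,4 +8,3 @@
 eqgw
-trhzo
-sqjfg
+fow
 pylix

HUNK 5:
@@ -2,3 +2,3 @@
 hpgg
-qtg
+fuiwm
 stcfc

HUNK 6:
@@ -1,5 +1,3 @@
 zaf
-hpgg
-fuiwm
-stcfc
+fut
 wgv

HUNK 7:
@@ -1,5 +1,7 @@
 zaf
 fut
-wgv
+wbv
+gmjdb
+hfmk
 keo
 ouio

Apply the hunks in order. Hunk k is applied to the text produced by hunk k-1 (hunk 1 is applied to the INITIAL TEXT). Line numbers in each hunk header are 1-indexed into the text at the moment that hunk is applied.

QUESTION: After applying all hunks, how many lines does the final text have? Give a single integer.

Hunk 1: at line 4 remove [ngpog,nfs] add [keo,ouio,eqgw] -> 11 lines: zaf hpgg ejr skeb wgv keo ouio eqgw trhzo sqjfg pylix
Hunk 2: at line 1 remove [ejr,skeb] add [bnkoo] -> 10 lines: zaf hpgg bnkoo wgv keo ouio eqgw trhzo sqjfg pylix
Hunk 3: at line 2 remove [bnkoo] add [qtg,stcfc] -> 11 lines: zaf hpgg qtg stcfc wgv keo ouio eqgw trhzo sqjfg pylix
Hunk 4: at line 8 remove [trhzo,sqjfg] add [fow] -> 10 lines: zaf hpgg qtg stcfc wgv keo ouio eqgw fow pylix
Hunk 5: at line 2 remove [qtg] add [fuiwm] -> 10 lines: zaf hpgg fuiwm stcfc wgv keo ouio eqgw fow pylix
Hunk 6: at line 1 remove [hpgg,fuiwm,stcfc] add [fut] -> 8 lines: zaf fut wgv keo ouio eqgw fow pylix
Hunk 7: at line 1 remove [wgv] add [wbv,gmjdb,hfmk] -> 10 lines: zaf fut wbv gmjdb hfmk keo ouio eqgw fow pylix
Final line count: 10

Answer: 10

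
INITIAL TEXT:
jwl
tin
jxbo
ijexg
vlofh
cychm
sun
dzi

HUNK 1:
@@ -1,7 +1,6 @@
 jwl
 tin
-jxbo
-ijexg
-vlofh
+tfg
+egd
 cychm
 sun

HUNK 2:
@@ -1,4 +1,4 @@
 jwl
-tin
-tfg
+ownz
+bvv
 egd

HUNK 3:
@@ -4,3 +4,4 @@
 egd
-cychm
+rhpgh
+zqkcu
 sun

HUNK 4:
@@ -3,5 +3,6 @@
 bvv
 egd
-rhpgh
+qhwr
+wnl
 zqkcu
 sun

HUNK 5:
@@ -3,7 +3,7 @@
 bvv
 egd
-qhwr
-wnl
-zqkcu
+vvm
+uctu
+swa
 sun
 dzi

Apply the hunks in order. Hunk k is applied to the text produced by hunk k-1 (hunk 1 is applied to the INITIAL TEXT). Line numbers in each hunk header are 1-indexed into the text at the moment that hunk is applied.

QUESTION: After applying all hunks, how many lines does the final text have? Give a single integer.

Hunk 1: at line 1 remove [jxbo,ijexg,vlofh] add [tfg,egd] -> 7 lines: jwl tin tfg egd cychm sun dzi
Hunk 2: at line 1 remove [tin,tfg] add [ownz,bvv] -> 7 lines: jwl ownz bvv egd cychm sun dzi
Hunk 3: at line 4 remove [cychm] add [rhpgh,zqkcu] -> 8 lines: jwl ownz bvv egd rhpgh zqkcu sun dzi
Hunk 4: at line 3 remove [rhpgh] add [qhwr,wnl] -> 9 lines: jwl ownz bvv egd qhwr wnl zqkcu sun dzi
Hunk 5: at line 3 remove [qhwr,wnl,zqkcu] add [vvm,uctu,swa] -> 9 lines: jwl ownz bvv egd vvm uctu swa sun dzi
Final line count: 9

Answer: 9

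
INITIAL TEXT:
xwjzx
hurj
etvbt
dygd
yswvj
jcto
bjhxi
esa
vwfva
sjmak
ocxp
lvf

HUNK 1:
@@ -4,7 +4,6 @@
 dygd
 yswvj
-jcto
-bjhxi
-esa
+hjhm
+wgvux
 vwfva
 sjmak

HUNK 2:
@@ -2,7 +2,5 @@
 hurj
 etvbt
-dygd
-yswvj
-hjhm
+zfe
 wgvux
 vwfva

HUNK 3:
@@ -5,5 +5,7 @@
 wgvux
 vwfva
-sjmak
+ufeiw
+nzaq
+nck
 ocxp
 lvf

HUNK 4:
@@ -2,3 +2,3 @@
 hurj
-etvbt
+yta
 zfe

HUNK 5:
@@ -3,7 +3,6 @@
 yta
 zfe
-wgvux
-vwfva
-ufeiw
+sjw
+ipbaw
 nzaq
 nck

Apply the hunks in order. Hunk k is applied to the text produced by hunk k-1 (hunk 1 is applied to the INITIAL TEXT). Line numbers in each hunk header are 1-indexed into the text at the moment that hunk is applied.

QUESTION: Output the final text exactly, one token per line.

Hunk 1: at line 4 remove [jcto,bjhxi,esa] add [hjhm,wgvux] -> 11 lines: xwjzx hurj etvbt dygd yswvj hjhm wgvux vwfva sjmak ocxp lvf
Hunk 2: at line 2 remove [dygd,yswvj,hjhm] add [zfe] -> 9 lines: xwjzx hurj etvbt zfe wgvux vwfva sjmak ocxp lvf
Hunk 3: at line 5 remove [sjmak] add [ufeiw,nzaq,nck] -> 11 lines: xwjzx hurj etvbt zfe wgvux vwfva ufeiw nzaq nck ocxp lvf
Hunk 4: at line 2 remove [etvbt] add [yta] -> 11 lines: xwjzx hurj yta zfe wgvux vwfva ufeiw nzaq nck ocxp lvf
Hunk 5: at line 3 remove [wgvux,vwfva,ufeiw] add [sjw,ipbaw] -> 10 lines: xwjzx hurj yta zfe sjw ipbaw nzaq nck ocxp lvf

Answer: xwjzx
hurj
yta
zfe
sjw
ipbaw
nzaq
nck
ocxp
lvf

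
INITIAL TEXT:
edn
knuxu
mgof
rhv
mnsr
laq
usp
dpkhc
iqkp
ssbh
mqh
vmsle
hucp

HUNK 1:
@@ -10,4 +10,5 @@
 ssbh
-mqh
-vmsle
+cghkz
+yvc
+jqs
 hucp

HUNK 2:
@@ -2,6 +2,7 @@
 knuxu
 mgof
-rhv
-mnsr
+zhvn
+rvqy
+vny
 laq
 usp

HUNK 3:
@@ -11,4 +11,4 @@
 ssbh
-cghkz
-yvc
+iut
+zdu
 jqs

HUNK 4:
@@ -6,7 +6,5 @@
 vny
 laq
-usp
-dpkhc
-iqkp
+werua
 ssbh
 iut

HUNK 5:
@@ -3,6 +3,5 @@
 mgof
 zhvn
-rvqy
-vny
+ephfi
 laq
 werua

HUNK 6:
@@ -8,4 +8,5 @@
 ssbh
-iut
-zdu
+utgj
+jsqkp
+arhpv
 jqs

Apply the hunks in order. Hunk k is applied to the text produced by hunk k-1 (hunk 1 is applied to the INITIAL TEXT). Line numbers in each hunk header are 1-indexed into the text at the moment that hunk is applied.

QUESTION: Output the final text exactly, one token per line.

Hunk 1: at line 10 remove [mqh,vmsle] add [cghkz,yvc,jqs] -> 14 lines: edn knuxu mgof rhv mnsr laq usp dpkhc iqkp ssbh cghkz yvc jqs hucp
Hunk 2: at line 2 remove [rhv,mnsr] add [zhvn,rvqy,vny] -> 15 lines: edn knuxu mgof zhvn rvqy vny laq usp dpkhc iqkp ssbh cghkz yvc jqs hucp
Hunk 3: at line 11 remove [cghkz,yvc] add [iut,zdu] -> 15 lines: edn knuxu mgof zhvn rvqy vny laq usp dpkhc iqkp ssbh iut zdu jqs hucp
Hunk 4: at line 6 remove [usp,dpkhc,iqkp] add [werua] -> 13 lines: edn knuxu mgof zhvn rvqy vny laq werua ssbh iut zdu jqs hucp
Hunk 5: at line 3 remove [rvqy,vny] add [ephfi] -> 12 lines: edn knuxu mgof zhvn ephfi laq werua ssbh iut zdu jqs hucp
Hunk 6: at line 8 remove [iut,zdu] add [utgj,jsqkp,arhpv] -> 13 lines: edn knuxu mgof zhvn ephfi laq werua ssbh utgj jsqkp arhpv jqs hucp

Answer: edn
knuxu
mgof
zhvn
ephfi
laq
werua
ssbh
utgj
jsqkp
arhpv
jqs
hucp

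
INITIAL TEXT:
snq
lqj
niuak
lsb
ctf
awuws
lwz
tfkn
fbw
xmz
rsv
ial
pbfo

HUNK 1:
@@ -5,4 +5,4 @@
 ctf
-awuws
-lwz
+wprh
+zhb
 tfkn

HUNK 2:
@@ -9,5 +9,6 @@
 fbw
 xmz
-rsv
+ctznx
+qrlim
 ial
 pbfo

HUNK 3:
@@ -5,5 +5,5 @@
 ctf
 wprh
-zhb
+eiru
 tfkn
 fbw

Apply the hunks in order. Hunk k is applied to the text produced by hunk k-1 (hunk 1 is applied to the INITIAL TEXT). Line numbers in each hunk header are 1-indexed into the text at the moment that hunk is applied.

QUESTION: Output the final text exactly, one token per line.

Hunk 1: at line 5 remove [awuws,lwz] add [wprh,zhb] -> 13 lines: snq lqj niuak lsb ctf wprh zhb tfkn fbw xmz rsv ial pbfo
Hunk 2: at line 9 remove [rsv] add [ctznx,qrlim] -> 14 lines: snq lqj niuak lsb ctf wprh zhb tfkn fbw xmz ctznx qrlim ial pbfo
Hunk 3: at line 5 remove [zhb] add [eiru] -> 14 lines: snq lqj niuak lsb ctf wprh eiru tfkn fbw xmz ctznx qrlim ial pbfo

Answer: snq
lqj
niuak
lsb
ctf
wprh
eiru
tfkn
fbw
xmz
ctznx
qrlim
ial
pbfo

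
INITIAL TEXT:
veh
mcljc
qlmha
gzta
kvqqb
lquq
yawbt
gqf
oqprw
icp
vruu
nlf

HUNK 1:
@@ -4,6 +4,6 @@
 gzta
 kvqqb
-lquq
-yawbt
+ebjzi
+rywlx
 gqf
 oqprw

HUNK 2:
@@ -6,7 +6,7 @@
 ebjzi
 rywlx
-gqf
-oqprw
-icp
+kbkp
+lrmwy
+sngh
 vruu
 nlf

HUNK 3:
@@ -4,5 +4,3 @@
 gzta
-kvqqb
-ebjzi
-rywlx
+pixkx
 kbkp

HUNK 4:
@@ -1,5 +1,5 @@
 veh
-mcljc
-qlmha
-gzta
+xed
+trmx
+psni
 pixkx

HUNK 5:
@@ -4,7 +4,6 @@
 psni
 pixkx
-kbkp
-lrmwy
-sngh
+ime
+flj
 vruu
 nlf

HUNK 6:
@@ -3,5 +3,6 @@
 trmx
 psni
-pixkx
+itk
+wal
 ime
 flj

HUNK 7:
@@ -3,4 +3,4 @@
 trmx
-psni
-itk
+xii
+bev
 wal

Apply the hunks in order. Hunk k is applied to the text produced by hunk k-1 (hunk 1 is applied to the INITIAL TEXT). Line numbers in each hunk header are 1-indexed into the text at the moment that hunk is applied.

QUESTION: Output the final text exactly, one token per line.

Answer: veh
xed
trmx
xii
bev
wal
ime
flj
vruu
nlf

Derivation:
Hunk 1: at line 4 remove [lquq,yawbt] add [ebjzi,rywlx] -> 12 lines: veh mcljc qlmha gzta kvqqb ebjzi rywlx gqf oqprw icp vruu nlf
Hunk 2: at line 6 remove [gqf,oqprw,icp] add [kbkp,lrmwy,sngh] -> 12 lines: veh mcljc qlmha gzta kvqqb ebjzi rywlx kbkp lrmwy sngh vruu nlf
Hunk 3: at line 4 remove [kvqqb,ebjzi,rywlx] add [pixkx] -> 10 lines: veh mcljc qlmha gzta pixkx kbkp lrmwy sngh vruu nlf
Hunk 4: at line 1 remove [mcljc,qlmha,gzta] add [xed,trmx,psni] -> 10 lines: veh xed trmx psni pixkx kbkp lrmwy sngh vruu nlf
Hunk 5: at line 4 remove [kbkp,lrmwy,sngh] add [ime,flj] -> 9 lines: veh xed trmx psni pixkx ime flj vruu nlf
Hunk 6: at line 3 remove [pixkx] add [itk,wal] -> 10 lines: veh xed trmx psni itk wal ime flj vruu nlf
Hunk 7: at line 3 remove [psni,itk] add [xii,bev] -> 10 lines: veh xed trmx xii bev wal ime flj vruu nlf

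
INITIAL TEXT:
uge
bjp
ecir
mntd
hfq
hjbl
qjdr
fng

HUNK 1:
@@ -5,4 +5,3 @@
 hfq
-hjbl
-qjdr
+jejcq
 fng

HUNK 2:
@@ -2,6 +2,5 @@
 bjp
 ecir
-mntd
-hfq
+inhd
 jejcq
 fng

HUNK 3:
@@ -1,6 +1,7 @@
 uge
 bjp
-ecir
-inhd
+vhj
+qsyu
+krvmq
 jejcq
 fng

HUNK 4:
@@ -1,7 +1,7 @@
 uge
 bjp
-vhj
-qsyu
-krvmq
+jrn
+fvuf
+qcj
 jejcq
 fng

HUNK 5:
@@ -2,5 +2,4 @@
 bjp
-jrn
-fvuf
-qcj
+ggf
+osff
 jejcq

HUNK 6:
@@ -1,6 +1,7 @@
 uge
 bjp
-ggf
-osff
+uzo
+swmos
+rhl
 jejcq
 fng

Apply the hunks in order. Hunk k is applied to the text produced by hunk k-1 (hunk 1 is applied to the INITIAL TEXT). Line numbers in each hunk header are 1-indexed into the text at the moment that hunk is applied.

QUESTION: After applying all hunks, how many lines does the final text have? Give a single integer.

Hunk 1: at line 5 remove [hjbl,qjdr] add [jejcq] -> 7 lines: uge bjp ecir mntd hfq jejcq fng
Hunk 2: at line 2 remove [mntd,hfq] add [inhd] -> 6 lines: uge bjp ecir inhd jejcq fng
Hunk 3: at line 1 remove [ecir,inhd] add [vhj,qsyu,krvmq] -> 7 lines: uge bjp vhj qsyu krvmq jejcq fng
Hunk 4: at line 1 remove [vhj,qsyu,krvmq] add [jrn,fvuf,qcj] -> 7 lines: uge bjp jrn fvuf qcj jejcq fng
Hunk 5: at line 2 remove [jrn,fvuf,qcj] add [ggf,osff] -> 6 lines: uge bjp ggf osff jejcq fng
Hunk 6: at line 1 remove [ggf,osff] add [uzo,swmos,rhl] -> 7 lines: uge bjp uzo swmos rhl jejcq fng
Final line count: 7

Answer: 7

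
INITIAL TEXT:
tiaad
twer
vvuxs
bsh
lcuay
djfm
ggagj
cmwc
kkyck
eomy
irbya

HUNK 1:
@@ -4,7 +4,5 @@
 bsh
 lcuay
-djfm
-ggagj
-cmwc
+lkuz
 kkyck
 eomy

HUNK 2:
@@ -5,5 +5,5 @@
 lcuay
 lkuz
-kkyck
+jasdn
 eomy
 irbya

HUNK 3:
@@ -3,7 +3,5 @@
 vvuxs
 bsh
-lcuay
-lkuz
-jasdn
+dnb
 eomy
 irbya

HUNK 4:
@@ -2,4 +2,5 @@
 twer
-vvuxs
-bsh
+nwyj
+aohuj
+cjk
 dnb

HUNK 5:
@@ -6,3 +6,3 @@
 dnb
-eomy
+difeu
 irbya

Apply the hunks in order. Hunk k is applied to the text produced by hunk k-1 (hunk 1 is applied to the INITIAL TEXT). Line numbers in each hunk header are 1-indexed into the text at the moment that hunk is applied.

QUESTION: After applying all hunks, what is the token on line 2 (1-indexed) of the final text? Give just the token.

Answer: twer

Derivation:
Hunk 1: at line 4 remove [djfm,ggagj,cmwc] add [lkuz] -> 9 lines: tiaad twer vvuxs bsh lcuay lkuz kkyck eomy irbya
Hunk 2: at line 5 remove [kkyck] add [jasdn] -> 9 lines: tiaad twer vvuxs bsh lcuay lkuz jasdn eomy irbya
Hunk 3: at line 3 remove [lcuay,lkuz,jasdn] add [dnb] -> 7 lines: tiaad twer vvuxs bsh dnb eomy irbya
Hunk 4: at line 2 remove [vvuxs,bsh] add [nwyj,aohuj,cjk] -> 8 lines: tiaad twer nwyj aohuj cjk dnb eomy irbya
Hunk 5: at line 6 remove [eomy] add [difeu] -> 8 lines: tiaad twer nwyj aohuj cjk dnb difeu irbya
Final line 2: twer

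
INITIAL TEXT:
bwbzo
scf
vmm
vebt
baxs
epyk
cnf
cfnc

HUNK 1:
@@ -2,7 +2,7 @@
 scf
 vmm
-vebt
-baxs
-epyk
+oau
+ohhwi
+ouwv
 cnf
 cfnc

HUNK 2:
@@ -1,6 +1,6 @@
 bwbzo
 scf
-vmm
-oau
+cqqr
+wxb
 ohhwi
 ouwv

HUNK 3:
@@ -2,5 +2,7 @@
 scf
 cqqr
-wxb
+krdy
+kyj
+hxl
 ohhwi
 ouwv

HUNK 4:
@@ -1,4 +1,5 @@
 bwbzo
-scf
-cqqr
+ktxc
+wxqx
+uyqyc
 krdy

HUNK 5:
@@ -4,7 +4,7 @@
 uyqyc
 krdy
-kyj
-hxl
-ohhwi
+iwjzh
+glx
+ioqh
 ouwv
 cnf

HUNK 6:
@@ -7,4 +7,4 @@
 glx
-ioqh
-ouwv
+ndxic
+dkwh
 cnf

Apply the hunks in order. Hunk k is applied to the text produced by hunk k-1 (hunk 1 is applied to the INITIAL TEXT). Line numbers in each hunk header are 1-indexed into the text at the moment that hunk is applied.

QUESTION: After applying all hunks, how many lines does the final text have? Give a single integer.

Hunk 1: at line 2 remove [vebt,baxs,epyk] add [oau,ohhwi,ouwv] -> 8 lines: bwbzo scf vmm oau ohhwi ouwv cnf cfnc
Hunk 2: at line 1 remove [vmm,oau] add [cqqr,wxb] -> 8 lines: bwbzo scf cqqr wxb ohhwi ouwv cnf cfnc
Hunk 3: at line 2 remove [wxb] add [krdy,kyj,hxl] -> 10 lines: bwbzo scf cqqr krdy kyj hxl ohhwi ouwv cnf cfnc
Hunk 4: at line 1 remove [scf,cqqr] add [ktxc,wxqx,uyqyc] -> 11 lines: bwbzo ktxc wxqx uyqyc krdy kyj hxl ohhwi ouwv cnf cfnc
Hunk 5: at line 4 remove [kyj,hxl,ohhwi] add [iwjzh,glx,ioqh] -> 11 lines: bwbzo ktxc wxqx uyqyc krdy iwjzh glx ioqh ouwv cnf cfnc
Hunk 6: at line 7 remove [ioqh,ouwv] add [ndxic,dkwh] -> 11 lines: bwbzo ktxc wxqx uyqyc krdy iwjzh glx ndxic dkwh cnf cfnc
Final line count: 11

Answer: 11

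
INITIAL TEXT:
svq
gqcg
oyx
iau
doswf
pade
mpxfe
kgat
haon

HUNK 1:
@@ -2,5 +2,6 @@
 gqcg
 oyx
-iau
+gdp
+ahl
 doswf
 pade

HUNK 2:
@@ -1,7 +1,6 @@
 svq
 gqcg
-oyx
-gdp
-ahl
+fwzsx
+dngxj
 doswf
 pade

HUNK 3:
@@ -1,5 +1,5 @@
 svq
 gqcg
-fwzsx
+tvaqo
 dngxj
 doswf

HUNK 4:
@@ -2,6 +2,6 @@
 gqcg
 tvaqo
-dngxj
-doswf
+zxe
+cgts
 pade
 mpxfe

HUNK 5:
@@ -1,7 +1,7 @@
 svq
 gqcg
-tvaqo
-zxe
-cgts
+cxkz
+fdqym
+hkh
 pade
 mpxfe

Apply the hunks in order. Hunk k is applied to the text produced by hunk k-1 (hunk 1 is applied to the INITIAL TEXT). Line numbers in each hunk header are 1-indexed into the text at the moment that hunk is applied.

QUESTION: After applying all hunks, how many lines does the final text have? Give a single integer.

Answer: 9

Derivation:
Hunk 1: at line 2 remove [iau] add [gdp,ahl] -> 10 lines: svq gqcg oyx gdp ahl doswf pade mpxfe kgat haon
Hunk 2: at line 1 remove [oyx,gdp,ahl] add [fwzsx,dngxj] -> 9 lines: svq gqcg fwzsx dngxj doswf pade mpxfe kgat haon
Hunk 3: at line 1 remove [fwzsx] add [tvaqo] -> 9 lines: svq gqcg tvaqo dngxj doswf pade mpxfe kgat haon
Hunk 4: at line 2 remove [dngxj,doswf] add [zxe,cgts] -> 9 lines: svq gqcg tvaqo zxe cgts pade mpxfe kgat haon
Hunk 5: at line 1 remove [tvaqo,zxe,cgts] add [cxkz,fdqym,hkh] -> 9 lines: svq gqcg cxkz fdqym hkh pade mpxfe kgat haon
Final line count: 9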